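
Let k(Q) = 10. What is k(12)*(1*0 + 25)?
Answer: 250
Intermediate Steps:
k(12)*(1*0 + 25) = 10*(1*0 + 25) = 10*(0 + 25) = 10*25 = 250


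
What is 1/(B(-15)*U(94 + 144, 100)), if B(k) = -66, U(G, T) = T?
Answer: -1/6600 ≈ -0.00015152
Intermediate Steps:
1/(B(-15)*U(94 + 144, 100)) = 1/(-66*100) = -1/66*1/100 = -1/6600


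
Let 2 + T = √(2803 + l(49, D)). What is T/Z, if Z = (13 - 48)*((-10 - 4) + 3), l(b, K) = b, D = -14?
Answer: -2/385 + 2*√713/385 ≈ 0.13352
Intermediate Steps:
T = -2 + 2*√713 (T = -2 + √(2803 + 49) = -2 + √2852 = -2 + 2*√713 ≈ 51.404)
Z = 385 (Z = -35*(-14 + 3) = -35*(-11) = 385)
T/Z = (-2 + 2*√713)/385 = (-2 + 2*√713)*(1/385) = -2/385 + 2*√713/385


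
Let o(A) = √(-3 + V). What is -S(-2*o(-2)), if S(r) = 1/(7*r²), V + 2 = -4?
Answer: 1/252 ≈ 0.0039683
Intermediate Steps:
V = -6 (V = -2 - 4 = -6)
o(A) = 3*I (o(A) = √(-3 - 6) = √(-9) = 3*I)
S(r) = 1/(7*r²)
-S(-2*o(-2)) = -1/(7*(-6*I)²) = -(-1)/(7*36) = -1*(-1/252) = 1/252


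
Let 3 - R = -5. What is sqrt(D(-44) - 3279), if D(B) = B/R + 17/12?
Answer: I*sqrt(118191)/6 ≈ 57.298*I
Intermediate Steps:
R = 8 (R = 3 - 1*(-5) = 3 + 5 = 8)
D(B) = 17/12 + B/8 (D(B) = B/8 + 17/12 = 17/12 + B/8)
sqrt(D(-44) - 3279) = sqrt((17/12 + (1/8)*(-44)) - 3279) = sqrt((17/12 - 11/2) - 3279) = sqrt(-49/12 - 3279) = sqrt(-39397/12) = I*sqrt(118191)/6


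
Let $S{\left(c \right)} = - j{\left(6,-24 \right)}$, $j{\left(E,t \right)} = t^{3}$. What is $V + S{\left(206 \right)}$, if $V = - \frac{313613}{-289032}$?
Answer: $\frac{3995891981}{289032} \approx 13825.0$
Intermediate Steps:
$V = \frac{313613}{289032}$ ($V = \left(-313613\right) \left(- \frac{1}{289032}\right) = \frac{313613}{289032} \approx 1.085$)
$S{\left(c \right)} = 13824$ ($S{\left(c \right)} = - \left(-24\right)^{3} = \left(-1\right) \left(-13824\right) = 13824$)
$V + S{\left(206 \right)} = \frac{313613}{289032} + 13824 = \frac{3995891981}{289032}$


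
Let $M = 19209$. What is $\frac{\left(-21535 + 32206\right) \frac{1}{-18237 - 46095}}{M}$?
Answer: $- \frac{3557}{411917796} \approx -8.6352 \cdot 10^{-6}$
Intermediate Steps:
$\frac{\left(-21535 + 32206\right) \frac{1}{-18237 - 46095}}{M} = \frac{\left(-21535 + 32206\right) \frac{1}{-18237 - 46095}}{19209} = \frac{10671}{-64332} \cdot \frac{1}{19209} = 10671 \left(- \frac{1}{64332}\right) \frac{1}{19209} = \left(- \frac{3557}{21444}\right) \frac{1}{19209} = - \frac{3557}{411917796}$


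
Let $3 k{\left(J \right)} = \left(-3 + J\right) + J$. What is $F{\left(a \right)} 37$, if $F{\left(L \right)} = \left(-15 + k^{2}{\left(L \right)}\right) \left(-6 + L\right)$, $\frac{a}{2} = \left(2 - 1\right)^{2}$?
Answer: $\frac{19832}{9} \approx 2203.6$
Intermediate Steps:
$k{\left(J \right)} = -1 + \frac{2 J}{3}$ ($k{\left(J \right)} = \frac{\left(-3 + J\right) + J}{3} = \frac{-3 + 2 J}{3} = -1 + \frac{2 J}{3}$)
$a = 2$ ($a = 2 \left(2 - 1\right)^{2} = 2 \cdot 1^{2} = 2 \cdot 1 = 2$)
$F{\left(L \right)} = \left(-15 + \left(-1 + \frac{2 L}{3}\right)^{2}\right) \left(-6 + L\right)$
$F{\left(a \right)} 37 = \left(84 - 12 - 4 \cdot 2^{2} + \frac{4 \cdot 2^{3}}{9}\right) 37 = \left(84 - 12 - 16 + \frac{4}{9} \cdot 8\right) 37 = \left(84 - 12 - 16 + \frac{32}{9}\right) 37 = \frac{536}{9} \cdot 37 = \frac{19832}{9}$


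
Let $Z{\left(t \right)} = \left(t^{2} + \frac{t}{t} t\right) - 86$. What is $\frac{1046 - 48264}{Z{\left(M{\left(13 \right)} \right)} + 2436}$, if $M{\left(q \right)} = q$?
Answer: $- \frac{23609}{1266} \approx -18.648$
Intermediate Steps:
$Z{\left(t \right)} = -86 + t + t^{2}$ ($Z{\left(t \right)} = \left(t^{2} + 1 t\right) - 86 = \left(t^{2} + t\right) - 86 = \left(t + t^{2}\right) - 86 = -86 + t + t^{2}$)
$\frac{1046 - 48264}{Z{\left(M{\left(13 \right)} \right)} + 2436} = \frac{1046 - 48264}{\left(-86 + 13 + 13^{2}\right) + 2436} = - \frac{47218}{\left(-86 + 13 + 169\right) + 2436} = - \frac{47218}{96 + 2436} = - \frac{47218}{2532} = \left(-47218\right) \frac{1}{2532} = - \frac{23609}{1266}$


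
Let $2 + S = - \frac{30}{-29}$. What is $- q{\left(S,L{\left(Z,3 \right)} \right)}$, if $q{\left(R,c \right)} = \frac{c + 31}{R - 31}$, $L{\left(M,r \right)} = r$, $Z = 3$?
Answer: $\frac{986}{927} \approx 1.0636$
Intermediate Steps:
$S = - \frac{28}{29}$ ($S = -2 - \frac{30}{-29} = -2 - - \frac{30}{29} = -2 + \frac{30}{29} = - \frac{28}{29} \approx -0.96552$)
$q{\left(R,c \right)} = \frac{31 + c}{-31 + R}$
$- q{\left(S,L{\left(Z,3 \right)} \right)} = - \frac{31 + 3}{-31 - \frac{28}{29}} = - \frac{34}{- \frac{927}{29}} = - \frac{\left(-29\right) 34}{927} = \left(-1\right) \left(- \frac{986}{927}\right) = \frac{986}{927}$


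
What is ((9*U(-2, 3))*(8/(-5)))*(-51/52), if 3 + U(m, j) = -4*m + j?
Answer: 7344/65 ≈ 112.98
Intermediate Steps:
U(m, j) = -3 + j - 4*m (U(m, j) = -3 + (-4*m + j) = -3 + (j - 4*m) = -3 + j - 4*m)
((9*U(-2, 3))*(8/(-5)))*(-51/52) = ((9*(-3 + 3 - 4*(-2)))*(8/(-5)))*(-51/52) = ((9*(-3 + 3 + 8))*(8*(-⅕)))*(-51*1/52) = ((9*8)*(-8/5))*(-51/52) = (72*(-8/5))*(-51/52) = -576/5*(-51/52) = 7344/65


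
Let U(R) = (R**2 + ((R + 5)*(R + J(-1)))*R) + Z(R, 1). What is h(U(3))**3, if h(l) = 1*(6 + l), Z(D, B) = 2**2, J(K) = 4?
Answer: 6539203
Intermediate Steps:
Z(D, B) = 4
U(R) = 4 + R**2 + R*(4 + R)*(5 + R) (U(R) = (R**2 + ((R + 5)*(R + 4))*R) + 4 = (R**2 + ((5 + R)*(4 + R))*R) + 4 = (R**2 + ((4 + R)*(5 + R))*R) + 4 = (R**2 + R*(4 + R)*(5 + R)) + 4 = 4 + R**2 + R*(4 + R)*(5 + R))
h(l) = 6 + l
h(U(3))**3 = (6 + (4 + 3**3 + 10*3**2 + 20*3))**3 = (6 + (4 + 27 + 10*9 + 60))**3 = (6 + (4 + 27 + 90 + 60))**3 = (6 + 181)**3 = 187**3 = 6539203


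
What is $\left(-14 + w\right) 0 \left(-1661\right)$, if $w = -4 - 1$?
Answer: $0$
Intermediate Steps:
$w = -5$ ($w = -4 - 1 = -5$)
$\left(-14 + w\right) 0 \left(-1661\right) = \left(-14 - 5\right) 0 \left(-1661\right) = \left(-19\right) 0 \left(-1661\right) = 0 \left(-1661\right) = 0$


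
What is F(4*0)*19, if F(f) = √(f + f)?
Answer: 0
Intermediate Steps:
F(f) = √2*√f (F(f) = √(2*f) = √2*√f)
F(4*0)*19 = (√2*√(4*0))*19 = (√2*√0)*19 = (√2*0)*19 = 0*19 = 0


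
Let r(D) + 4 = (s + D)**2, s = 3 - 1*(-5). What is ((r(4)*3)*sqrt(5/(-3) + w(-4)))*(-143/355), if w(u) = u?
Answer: -4004*I*sqrt(51)/71 ≈ -402.74*I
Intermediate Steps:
s = 8 (s = 3 + 5 = 8)
r(D) = -4 + (8 + D)**2
((r(4)*3)*sqrt(5/(-3) + w(-4)))*(-143/355) = (((-4 + (8 + 4)**2)*3)*sqrt(5/(-3) - 4))*(-143/355) = (((-4 + 12**2)*3)*sqrt(5*(-1/3) - 4))*(-143*1/355) = (((-4 + 144)*3)*sqrt(-5/3 - 4))*(-143/355) = ((140*3)*sqrt(-17/3))*(-143/355) = (420*(I*sqrt(51)/3))*(-143/355) = (140*I*sqrt(51))*(-143/355) = -4004*I*sqrt(51)/71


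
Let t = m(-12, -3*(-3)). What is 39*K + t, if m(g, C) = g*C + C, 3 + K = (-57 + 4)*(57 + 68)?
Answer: -258591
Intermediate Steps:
K = -6628 (K = -3 + (-57 + 4)*(57 + 68) = -3 - 53*125 = -3 - 6625 = -6628)
m(g, C) = C + C*g (m(g, C) = C*g + C = C + C*g)
t = -99 (t = (-3*(-3))*(1 - 12) = 9*(-11) = -99)
39*K + t = 39*(-6628) - 99 = -258492 - 99 = -258591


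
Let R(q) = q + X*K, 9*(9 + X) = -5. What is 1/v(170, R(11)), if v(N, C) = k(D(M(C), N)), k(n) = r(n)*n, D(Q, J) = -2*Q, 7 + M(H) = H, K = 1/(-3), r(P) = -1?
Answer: 27/388 ≈ 0.069588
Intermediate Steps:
X = -86/9 (X = -9 + (⅑)*(-5) = -9 - 5/9 = -86/9 ≈ -9.5556)
K = -⅓ ≈ -0.33333
M(H) = -7 + H
R(q) = 86/27 + q (R(q) = q - 86/9*(-⅓) = q + 86/27 = 86/27 + q)
k(n) = -n
v(N, C) = -14 + 2*C (v(N, C) = -(-2)*(-7 + C) = -(14 - 2*C) = -14 + 2*C)
1/v(170, R(11)) = 1/(-14 + 2*(86/27 + 11)) = 1/(-14 + 2*(383/27)) = 1/(-14 + 766/27) = 1/(388/27) = 27/388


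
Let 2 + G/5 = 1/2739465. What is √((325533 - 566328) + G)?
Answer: 2*I*√2007957438679682/182631 ≈ 490.72*I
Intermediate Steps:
G = -5478929/547893 (G = -10 + 5/2739465 = -10 + 5*(1/2739465) = -10 + 1/547893 = -5478929/547893 ≈ -10.000)
√((325533 - 566328) + G) = √((325533 - 566328) - 5478929/547893) = √(-240795 - 5478929/547893) = √(-131935373864/547893) = 2*I*√2007957438679682/182631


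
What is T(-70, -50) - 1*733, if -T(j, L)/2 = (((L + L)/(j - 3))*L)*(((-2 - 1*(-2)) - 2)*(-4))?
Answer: 26491/73 ≈ 362.89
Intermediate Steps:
T(j, L) = -32*L**2/(-3 + j) (T(j, L) = -2*((L + L)/(j - 3))*L*((-2 - 1*(-2)) - 2)*(-4) = -2*((2*L)/(-3 + j))*L*((-2 + 2) - 2)*(-4) = -2*(2*L/(-3 + j))*L*(0 - 2)*(-4) = -2*2*L**2/(-3 + j)*(-2*(-4)) = -2*2*L**2/(-3 + j)*8 = -32*L**2/(-3 + j))
T(-70, -50) - 1*733 = -32*(-50)**2/(-3 - 70) - 1*733 = -32*2500/(-73) - 733 = -32*2500*(-1/73) - 733 = 80000/73 - 733 = 26491/73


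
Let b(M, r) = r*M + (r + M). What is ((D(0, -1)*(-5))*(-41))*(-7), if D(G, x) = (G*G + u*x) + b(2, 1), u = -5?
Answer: -14350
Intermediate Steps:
b(M, r) = M + r + M*r (b(M, r) = M*r + (M + r) = M + r + M*r)
D(G, x) = 5 + G² - 5*x (D(G, x) = (G*G - 5*x) + (2 + 1 + 2*1) = (G² - 5*x) + (2 + 1 + 2) = (G² - 5*x) + 5 = 5 + G² - 5*x)
((D(0, -1)*(-5))*(-41))*(-7) = (((5 + 0² - 5*(-1))*(-5))*(-41))*(-7) = (((5 + 0 + 5)*(-5))*(-41))*(-7) = ((10*(-5))*(-41))*(-7) = -50*(-41)*(-7) = 2050*(-7) = -14350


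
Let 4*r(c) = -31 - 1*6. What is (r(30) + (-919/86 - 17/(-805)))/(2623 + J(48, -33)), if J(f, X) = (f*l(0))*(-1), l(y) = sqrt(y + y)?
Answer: -2757421/363180580 ≈ -0.0075924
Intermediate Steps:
l(y) = sqrt(2)*sqrt(y) (l(y) = sqrt(2*y) = sqrt(2)*sqrt(y))
J(f, X) = 0 (J(f, X) = (f*(sqrt(2)*sqrt(0)))*(-1) = (f*(sqrt(2)*0))*(-1) = (f*0)*(-1) = 0*(-1) = 0)
r(c) = -37/4 (r(c) = (-31 - 1*6)/4 = (-31 - 6)/4 = (1/4)*(-37) = -37/4)
(r(30) + (-919/86 - 17/(-805)))/(2623 + J(48, -33)) = (-37/4 + (-919/86 - 17/(-805)))/(2623 + 0) = (-37/4 + (-919*1/86 - 17*(-1/805)))/2623 = (-37/4 + (-919/86 + 17/805))*(1/2623) = (-37/4 - 738333/69230)*(1/2623) = -2757421/138460*1/2623 = -2757421/363180580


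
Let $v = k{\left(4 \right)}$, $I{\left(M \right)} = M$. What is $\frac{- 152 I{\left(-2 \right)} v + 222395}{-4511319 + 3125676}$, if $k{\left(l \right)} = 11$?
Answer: $- \frac{225739}{1385643} \approx -0.16291$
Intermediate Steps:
$v = 11$
$\frac{- 152 I{\left(-2 \right)} v + 222395}{-4511319 + 3125676} = \frac{\left(-152\right) \left(-2\right) 11 + 222395}{-4511319 + 3125676} = \frac{304 \cdot 11 + 222395}{-1385643} = \left(3344 + 222395\right) \left(- \frac{1}{1385643}\right) = 225739 \left(- \frac{1}{1385643}\right) = - \frac{225739}{1385643}$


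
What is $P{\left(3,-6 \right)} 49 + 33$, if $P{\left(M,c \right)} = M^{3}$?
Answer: $1356$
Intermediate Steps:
$P{\left(3,-6 \right)} 49 + 33 = 3^{3} \cdot 49 + 33 = 27 \cdot 49 + 33 = 1323 + 33 = 1356$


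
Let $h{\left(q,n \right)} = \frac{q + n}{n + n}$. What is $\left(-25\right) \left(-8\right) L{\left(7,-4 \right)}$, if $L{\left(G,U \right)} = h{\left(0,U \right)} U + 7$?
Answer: $1000$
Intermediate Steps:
$h{\left(q,n \right)} = \frac{n + q}{2 n}$
$L{\left(G,U \right)} = 7 + \frac{U}{2}$ ($L{\left(G,U \right)} = \frac{U + 0}{2 U} U + 7 = \frac{U}{2 U} U + 7 = \frac{U}{2} + 7 = 7 + \frac{U}{2}$)
$\left(-25\right) \left(-8\right) L{\left(7,-4 \right)} = \left(-25\right) \left(-8\right) \left(7 + \frac{1}{2} \left(-4\right)\right) = 200 \left(7 - 2\right) = 200 \cdot 5 = 1000$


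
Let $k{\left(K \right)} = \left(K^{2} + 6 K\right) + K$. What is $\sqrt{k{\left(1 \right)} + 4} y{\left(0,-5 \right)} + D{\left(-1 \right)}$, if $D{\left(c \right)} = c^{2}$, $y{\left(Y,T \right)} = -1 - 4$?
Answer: $1 - 10 \sqrt{3} \approx -16.32$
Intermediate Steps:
$k{\left(K \right)} = K^{2} + 7 K$
$y{\left(Y,T \right)} = -5$
$\sqrt{k{\left(1 \right)} + 4} y{\left(0,-5 \right)} + D{\left(-1 \right)} = \sqrt{1 \left(7 + 1\right) + 4} \left(-5\right) + \left(-1\right)^{2} = \sqrt{1 \cdot 8 + 4} \left(-5\right) + 1 = \sqrt{8 + 4} \left(-5\right) + 1 = \sqrt{12} \left(-5\right) + 1 = 2 \sqrt{3} \left(-5\right) + 1 = - 10 \sqrt{3} + 1 = 1 - 10 \sqrt{3}$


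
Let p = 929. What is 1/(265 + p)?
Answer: 1/1194 ≈ 0.00083752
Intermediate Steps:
1/(265 + p) = 1/(265 + 929) = 1/1194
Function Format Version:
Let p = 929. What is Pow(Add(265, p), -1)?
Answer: Rational(1, 1194) ≈ 0.00083752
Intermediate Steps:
Pow(Add(265, p), -1) = Pow(Add(265, 929), -1) = Pow(1194, -1) = Rational(1, 1194)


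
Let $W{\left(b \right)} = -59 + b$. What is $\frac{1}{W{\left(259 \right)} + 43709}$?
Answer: $\frac{1}{43909} \approx 2.2774 \cdot 10^{-5}$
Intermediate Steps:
$\frac{1}{W{\left(259 \right)} + 43709} = \frac{1}{\left(-59 + 259\right) + 43709} = \frac{1}{200 + 43709} = \frac{1}{43909}$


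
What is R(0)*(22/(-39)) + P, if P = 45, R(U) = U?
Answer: 45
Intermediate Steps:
R(0)*(22/(-39)) + P = 0*(22/(-39)) + 45 = 0*(22*(-1/39)) + 45 = 0*(-22/39) + 45 = 0 + 45 = 45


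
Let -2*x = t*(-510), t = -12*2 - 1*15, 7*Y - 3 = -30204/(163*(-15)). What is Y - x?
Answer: 56748738/5705 ≈ 9947.2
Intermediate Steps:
Y = 12513/5705 (Y = 3/7 + (-30204/(163*(-15)))/7 = 3/7 + (-30204/(-2445))/7 = 3/7 + (-30204*(-1/2445))/7 = 3/7 + (⅐)*(10068/815) = 3/7 + 10068/5705 = 12513/5705 ≈ 2.1933)
t = -39 (t = -24 - 15 = -39)
x = -9945 (x = -(-39)*(-510)/2 = -½*19890 = -9945)
Y - x = 12513/5705 - 1*(-9945) = 12513/5705 + 9945 = 56748738/5705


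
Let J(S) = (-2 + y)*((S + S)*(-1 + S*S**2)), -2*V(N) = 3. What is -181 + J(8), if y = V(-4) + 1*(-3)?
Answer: -53325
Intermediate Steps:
V(N) = -3/2 (V(N) = -1/2*3 = -3/2)
y = -9/2 (y = -3/2 + 1*(-3) = -3/2 - 3 = -9/2 ≈ -4.5000)
J(S) = -13*S*(-1 + S**3) (J(S) = (-2 - 9/2)*((S + S)*(-1 + S*S**2)) = -13*2*S*(-1 + S**3)/2 = -13*S*(-1 + S**3))
-181 + J(8) = -181 + 13*8*(1 - 1*8**3) = -181 + 13*8*(1 - 1*512) = -181 + 13*8*(1 - 512) = -181 + 13*8*(-511) = -181 - 53144 = -53325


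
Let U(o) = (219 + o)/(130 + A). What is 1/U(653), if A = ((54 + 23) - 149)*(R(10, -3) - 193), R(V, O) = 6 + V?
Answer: 6437/436 ≈ 14.764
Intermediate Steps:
A = 12744 (A = ((54 + 23) - 149)*((6 + 10) - 193) = (77 - 149)*(16 - 193) = -72*(-177) = 12744)
U(o) = 219/12874 + o/12874 (U(o) = (219 + o)/(130 + 12744) = (219 + o)/12874 = (219 + o)*(1/12874) = 219/12874 + o/12874)
1/U(653) = 1/(219/12874 + (1/12874)*653) = 1/(219/12874 + 653/12874) = 1/(436/6437) = 6437/436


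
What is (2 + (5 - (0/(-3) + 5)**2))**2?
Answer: 324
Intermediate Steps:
(2 + (5 - (0/(-3) + 5)**2))**2 = (2 + (5 - (0*(-1/3) + 5)**2))**2 = (2 + (5 - (0 + 5)**2))**2 = (2 + (5 - 1*5**2))**2 = (2 + (5 - 1*25))**2 = (2 + (5 - 25))**2 = (2 - 20)**2 = (-18)**2 = 324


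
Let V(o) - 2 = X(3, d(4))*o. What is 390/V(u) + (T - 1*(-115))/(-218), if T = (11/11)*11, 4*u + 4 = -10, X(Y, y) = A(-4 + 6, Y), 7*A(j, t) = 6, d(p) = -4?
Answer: -42573/109 ≈ -390.58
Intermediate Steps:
A(j, t) = 6/7 (A(j, t) = (1/7)*6 = 6/7)
X(Y, y) = 6/7
u = -7/2 (u = -1 + (1/4)*(-10) = -1 - 5/2 = -7/2 ≈ -3.5000)
T = 11 (T = (11*(1/11))*11 = 1*11 = 11)
V(o) = 2 + 6*o/7
390/V(u) + (T - 1*(-115))/(-218) = 390/(2 + (6/7)*(-7/2)) + (11 - 1*(-115))/(-218) = 390/(2 - 3) + (11 + 115)*(-1/218) = 390/(-1) + 126*(-1/218) = 390*(-1) - 63/109 = -390 - 63/109 = -42573/109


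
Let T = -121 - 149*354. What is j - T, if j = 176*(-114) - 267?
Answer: 32536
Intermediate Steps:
T = -52867 (T = -121 - 52746 = -52867)
j = -20331 (j = -20064 - 267 = -20331)
j - T = -20331 - 1*(-52867) = -20331 + 52867 = 32536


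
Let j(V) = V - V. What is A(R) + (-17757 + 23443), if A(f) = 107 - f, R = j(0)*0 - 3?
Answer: 5796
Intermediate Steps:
j(V) = 0
R = -3 (R = 0*0 - 3 = 0 - 3 = -3)
A(R) + (-17757 + 23443) = (107 - 1*(-3)) + (-17757 + 23443) = (107 + 3) + 5686 = 110 + 5686 = 5796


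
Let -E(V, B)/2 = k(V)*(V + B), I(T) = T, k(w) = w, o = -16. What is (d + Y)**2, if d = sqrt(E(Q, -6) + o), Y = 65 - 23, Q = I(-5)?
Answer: 1638 + 252*I*sqrt(14) ≈ 1638.0 + 942.9*I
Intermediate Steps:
Q = -5
E(V, B) = -2*V*(B + V) (E(V, B) = -2*V*(V + B) = -2*V*(B + V))
Y = 42
d = 3*I*sqrt(14) (d = sqrt(-2*(-5)*(-6 - 5) - 16) = sqrt(-2*(-5)*(-11) - 16) = sqrt(-110 - 16) = sqrt(-126) = 3*I*sqrt(14) ≈ 11.225*I)
(d + Y)**2 = (3*I*sqrt(14) + 42)**2 = (42 + 3*I*sqrt(14))**2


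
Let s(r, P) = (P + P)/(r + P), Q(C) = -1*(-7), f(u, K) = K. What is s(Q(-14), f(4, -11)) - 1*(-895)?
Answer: 1801/2 ≈ 900.50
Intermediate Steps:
Q(C) = 7
s(r, P) = 2*P/(P + r) (s(r, P) = (2*P)/(P + r) = 2*P/(P + r))
s(Q(-14), f(4, -11)) - 1*(-895) = 2*(-11)/(-11 + 7) - 1*(-895) = 2*(-11)/(-4) + 895 = 2*(-11)*(-¼) + 895 = 11/2 + 895 = 1801/2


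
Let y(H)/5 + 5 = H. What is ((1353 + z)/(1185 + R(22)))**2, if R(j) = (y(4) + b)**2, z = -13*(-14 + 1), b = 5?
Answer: 2316484/1404225 ≈ 1.6497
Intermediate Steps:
y(H) = -25 + 5*H
z = 169 (z = -13*(-13) = 169)
R(j) = 0 (R(j) = ((-25 + 5*4) + 5)**2 = ((-25 + 20) + 5)**2 = (-5 + 5)**2 = 0**2 = 0)
((1353 + z)/(1185 + R(22)))**2 = ((1353 + 169)/(1185 + 0))**2 = (1522/1185)**2 = 2316484/1404225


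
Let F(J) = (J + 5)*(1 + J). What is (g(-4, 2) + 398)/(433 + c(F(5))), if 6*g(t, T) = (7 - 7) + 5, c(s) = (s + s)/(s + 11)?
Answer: 169903/185178 ≈ 0.91751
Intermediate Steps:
F(J) = (1 + J)*(5 + J) (F(J) = (5 + J)*(1 + J) = (1 + J)*(5 + J))
c(s) = 2*s/(11 + s) (c(s) = (2*s)/(11 + s) = 2*s/(11 + s))
g(t, T) = ⅚ (g(t, T) = ((7 - 7) + 5)/6 = (0 + 5)/6 = (⅙)*5 = ⅚)
(g(-4, 2) + 398)/(433 + c(F(5))) = (⅚ + 398)/(433 + 2*(5 + 5² + 6*5)/(11 + (5 + 5² + 6*5))) = 2393/(6*(433 + 2*(5 + 25 + 30)/(11 + (5 + 25 + 30)))) = 2393/(6*(433 + 2*60/(11 + 60))) = 2393/(6*(433 + 2*60/71)) = 2393/(6*(433 + 2*60*(1/71))) = 2393/(6*(433 + 120/71)) = 2393/(6*(30863/71)) = (2393/6)*(71/30863) = 169903/185178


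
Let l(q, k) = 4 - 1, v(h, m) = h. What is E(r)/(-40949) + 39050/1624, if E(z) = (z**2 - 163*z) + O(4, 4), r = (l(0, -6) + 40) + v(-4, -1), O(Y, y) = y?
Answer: 803452809/33250588 ≈ 24.164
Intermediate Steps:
l(q, k) = 3
r = 39 (r = (3 + 40) - 4 = 43 - 4 = 39)
E(z) = 4 + z**2 - 163*z (E(z) = (z**2 - 163*z) + 4 = 4 + z**2 - 163*z)
E(r)/(-40949) + 39050/1624 = (4 + 39**2 - 163*39)/(-40949) + 39050/1624 = (4 + 1521 - 6357)*(-1/40949) + 39050*(1/1624) = -4832*(-1/40949) + 19525/812 = 4832/40949 + 19525/812 = 803452809/33250588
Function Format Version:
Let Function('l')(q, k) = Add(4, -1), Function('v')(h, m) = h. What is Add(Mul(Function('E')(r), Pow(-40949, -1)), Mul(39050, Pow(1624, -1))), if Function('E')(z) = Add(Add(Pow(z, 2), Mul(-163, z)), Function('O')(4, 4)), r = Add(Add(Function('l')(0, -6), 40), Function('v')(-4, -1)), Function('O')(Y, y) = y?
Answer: Rational(803452809, 33250588) ≈ 24.164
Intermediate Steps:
Function('l')(q, k) = 3
r = 39 (r = Add(Add(3, 40), -4) = Add(43, -4) = 39)
Function('E')(z) = Add(4, Pow(z, 2), Mul(-163, z)) (Function('E')(z) = Add(Add(Pow(z, 2), Mul(-163, z)), 4) = Add(4, Pow(z, 2), Mul(-163, z)))
Add(Mul(Function('E')(r), Pow(-40949, -1)), Mul(39050, Pow(1624, -1))) = Add(Mul(Add(4, Pow(39, 2), Mul(-163, 39)), Pow(-40949, -1)), Mul(39050, Pow(1624, -1))) = Add(Mul(Add(4, 1521, -6357), Rational(-1, 40949)), Mul(39050, Rational(1, 1624))) = Add(Mul(-4832, Rational(-1, 40949)), Rational(19525, 812)) = Add(Rational(4832, 40949), Rational(19525, 812)) = Rational(803452809, 33250588)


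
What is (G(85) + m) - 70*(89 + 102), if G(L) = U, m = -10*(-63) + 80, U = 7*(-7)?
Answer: -12709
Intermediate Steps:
U = -49
m = 710 (m = 630 + 80 = 710)
G(L) = -49
(G(85) + m) - 70*(89 + 102) = (-49 + 710) - 70*(89 + 102) = 661 - 70*191 = 661 - 1*13370 = 661 - 13370 = -12709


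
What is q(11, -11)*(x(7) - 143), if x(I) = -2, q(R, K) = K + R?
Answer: 0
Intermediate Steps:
q(11, -11)*(x(7) - 143) = (-11 + 11)*(-2 - 143) = 0*(-145) = 0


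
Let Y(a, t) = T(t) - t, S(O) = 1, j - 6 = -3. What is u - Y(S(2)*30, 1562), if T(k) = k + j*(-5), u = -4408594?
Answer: -4408579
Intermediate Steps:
j = 3 (j = 6 - 3 = 3)
T(k) = -15 + k (T(k) = k + 3*(-5) = k - 15 = -15 + k)
Y(a, t) = -15 (Y(a, t) = (-15 + t) - t = -15)
u - Y(S(2)*30, 1562) = -4408594 - 1*(-15) = -4408594 + 15 = -4408579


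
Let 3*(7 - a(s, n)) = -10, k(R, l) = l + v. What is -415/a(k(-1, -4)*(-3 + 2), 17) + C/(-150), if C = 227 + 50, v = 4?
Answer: -195337/4650 ≈ -42.008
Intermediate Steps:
k(R, l) = 4 + l (k(R, l) = l + 4 = 4 + l)
C = 277
a(s, n) = 31/3 (a(s, n) = 7 - 1/3*(-10) = 7 + 10/3 = 31/3)
-415/a(k(-1, -4)*(-3 + 2), 17) + C/(-150) = -415/31/3 + 277/(-150) = -415*3/31 + 277*(-1/150) = -1245/31 - 277/150 = -195337/4650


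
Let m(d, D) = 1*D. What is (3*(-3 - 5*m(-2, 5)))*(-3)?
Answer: 252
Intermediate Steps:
m(d, D) = D
(3*(-3 - 5*m(-2, 5)))*(-3) = (3*(-3 - 5*5))*(-3) = (3*(-3 - 25))*(-3) = (3*(-28))*(-3) = -84*(-3) = 252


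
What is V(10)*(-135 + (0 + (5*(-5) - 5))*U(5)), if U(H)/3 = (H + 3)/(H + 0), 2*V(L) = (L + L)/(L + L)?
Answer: -279/2 ≈ -139.50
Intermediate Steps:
V(L) = ½ (V(L) = ((L + L)/(L + L))/2 = ((2*L)/((2*L)))/2 = ((2*L)*(1/(2*L)))/2 = (½)*1 = ½)
U(H) = 3*(3 + H)/H (U(H) = 3*((H + 3)/(H + 0)) = 3*((3 + H)/H) = 3*(3 + H)/H)
V(10)*(-135 + (0 + (5*(-5) - 5))*U(5)) = (-135 + (0 + (5*(-5) - 5))*(3 + 9/5))/2 = (-135 + (0 + (-25 - 5))*(3 + 9*(⅕)))/2 = (-135 + (0 - 30)*(3 + 9/5))/2 = (-135 - 30*24/5)/2 = (-135 - 144)/2 = (½)*(-279) = -279/2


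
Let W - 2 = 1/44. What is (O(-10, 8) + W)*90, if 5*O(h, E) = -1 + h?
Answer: -351/22 ≈ -15.955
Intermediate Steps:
W = 89/44 (W = 2 + 1/44 = 89/44 ≈ 2.0227)
O(h, E) = -1/5 + h/5 (O(h, E) = (-1 + h)/5 = -1/5 + h/5)
(O(-10, 8) + W)*90 = ((-1/5 + (1/5)*(-10)) + 89/44)*90 = ((-1/5 - 2) + 89/44)*90 = (-11/5 + 89/44)*90 = -39/220*90 = -351/22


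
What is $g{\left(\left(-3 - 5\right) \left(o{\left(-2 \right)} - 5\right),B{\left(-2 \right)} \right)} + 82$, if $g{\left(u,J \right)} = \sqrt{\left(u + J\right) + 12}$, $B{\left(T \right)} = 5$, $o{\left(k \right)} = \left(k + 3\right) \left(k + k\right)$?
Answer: $82 + \sqrt{89} \approx 91.434$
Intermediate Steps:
$o{\left(k \right)} = 2 k \left(3 + k\right)$ ($o{\left(k \right)} = \left(3 + k\right) 2 k = 2 k \left(3 + k\right)$)
$g{\left(u,J \right)} = \sqrt{12 + J + u}$ ($g{\left(u,J \right)} = \sqrt{\left(J + u\right) + 12} = \sqrt{12 + J + u}$)
$g{\left(\left(-3 - 5\right) \left(o{\left(-2 \right)} - 5\right),B{\left(-2 \right)} \right)} + 82 = \sqrt{12 + 5 + \left(-3 - 5\right) \left(2 \left(-2\right) \left(3 - 2\right) - 5\right)} + 82 = \sqrt{12 + 5 - 8 \left(2 \left(-2\right) 1 - 5\right)} + 82 = \sqrt{12 + 5 - 8 \left(-4 - 5\right)} + 82 = \sqrt{12 + 5 - -72} + 82 = \sqrt{12 + 5 + 72} + 82 = \sqrt{89} + 82 = 82 + \sqrt{89}$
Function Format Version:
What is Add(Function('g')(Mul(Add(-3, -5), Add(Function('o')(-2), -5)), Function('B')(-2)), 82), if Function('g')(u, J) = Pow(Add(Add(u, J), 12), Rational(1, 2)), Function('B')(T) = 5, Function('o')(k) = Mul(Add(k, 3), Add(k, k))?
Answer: Add(82, Pow(89, Rational(1, 2))) ≈ 91.434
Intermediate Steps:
Function('o')(k) = Mul(2, k, Add(3, k)) (Function('o')(k) = Mul(Add(3, k), Mul(2, k)) = Mul(2, k, Add(3, k)))
Function('g')(u, J) = Pow(Add(12, J, u), Rational(1, 2)) (Function('g')(u, J) = Pow(Add(Add(J, u), 12), Rational(1, 2)) = Pow(Add(12, J, u), Rational(1, 2)))
Add(Function('g')(Mul(Add(-3, -5), Add(Function('o')(-2), -5)), Function('B')(-2)), 82) = Add(Pow(Add(12, 5, Mul(Add(-3, -5), Add(Mul(2, -2, Add(3, -2)), -5))), Rational(1, 2)), 82) = Add(Pow(Add(12, 5, Mul(-8, Add(Mul(2, -2, 1), -5))), Rational(1, 2)), 82) = Add(Pow(Add(12, 5, Mul(-8, Add(-4, -5))), Rational(1, 2)), 82) = Add(Pow(Add(12, 5, Mul(-8, -9)), Rational(1, 2)), 82) = Add(Pow(Add(12, 5, 72), Rational(1, 2)), 82) = Add(Pow(89, Rational(1, 2)), 82) = Add(82, Pow(89, Rational(1, 2)))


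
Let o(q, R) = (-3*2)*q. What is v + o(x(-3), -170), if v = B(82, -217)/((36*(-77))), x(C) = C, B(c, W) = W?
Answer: 7159/396 ≈ 18.078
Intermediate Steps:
o(q, R) = -6*q
v = 31/396 (v = -217/(36*(-77)) = -217/(-2772) = -217*(-1/2772) = 31/396 ≈ 0.078283)
v + o(x(-3), -170) = 31/396 - 6*(-3) = 31/396 + 18 = 7159/396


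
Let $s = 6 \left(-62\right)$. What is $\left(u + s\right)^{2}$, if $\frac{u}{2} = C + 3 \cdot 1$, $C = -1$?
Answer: $135424$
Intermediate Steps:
$s = -372$
$u = 4$ ($u = 2 \left(-1 + 3 \cdot 1\right) = 2 \left(-1 + 3\right) = 2 \cdot 2 = 4$)
$\left(u + s\right)^{2} = \left(4 - 372\right)^{2} = \left(-368\right)^{2} = 135424$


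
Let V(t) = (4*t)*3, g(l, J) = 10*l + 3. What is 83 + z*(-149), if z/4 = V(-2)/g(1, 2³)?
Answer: 15383/13 ≈ 1183.3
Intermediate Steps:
g(l, J) = 3 + 10*l
V(t) = 12*t
z = -96/13 (z = 4*((12*(-2))/(3 + 10*1)) = 4*(-24/(3 + 10)) = 4*(-24/13) = -96/13 ≈ -7.3846)
83 + z*(-149) = 83 - 96/13*(-149) = 83 + 14304/13 = 15383/13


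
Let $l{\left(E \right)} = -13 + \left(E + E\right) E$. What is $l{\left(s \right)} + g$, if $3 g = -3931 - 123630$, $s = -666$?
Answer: $\frac{2533736}{3} \approx 8.4458 \cdot 10^{5}$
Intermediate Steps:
$g = - \frac{127561}{3}$ ($g = \frac{-3931 - 123630}{3} = \frac{1}{3} \left(-127561\right) = - \frac{127561}{3} \approx -42520.0$)
$l{\left(E \right)} = -13 + 2 E^{2}$ ($l{\left(E \right)} = -13 + 2 E E = -13 + 2 E^{2}$)
$l{\left(s \right)} + g = \left(-13 + 2 \left(-666\right)^{2}\right) - \frac{127561}{3} = \left(-13 + 2 \cdot 443556\right) - \frac{127561}{3} = \left(-13 + 887112\right) - \frac{127561}{3} = 887099 - \frac{127561}{3} = \frac{2533736}{3}$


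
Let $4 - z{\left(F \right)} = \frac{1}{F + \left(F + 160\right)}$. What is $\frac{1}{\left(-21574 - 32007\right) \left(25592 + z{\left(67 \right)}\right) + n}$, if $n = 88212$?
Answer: $- \frac{294}{403183039235} \approx -7.292 \cdot 10^{-10}$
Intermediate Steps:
$z{\left(F \right)} = 4 - \frac{1}{160 + 2 F}$ ($z{\left(F \right)} = 4 - \frac{1}{F + \left(F + 160\right)} = 4 - \frac{1}{F + \left(160 + F\right)} = 4 - \frac{1}{160 + 2 F}$)
$\frac{1}{\left(-21574 - 32007\right) \left(25592 + z{\left(67 \right)}\right) + n} = \frac{1}{\left(-21574 - 32007\right) \left(25592 + \frac{639 + 8 \cdot 67}{2 \left(80 + 67\right)}\right) + 88212} = \frac{1}{- 53581 \left(25592 + \frac{639 + 536}{2 \cdot 147}\right) + 88212} = \frac{1}{- 53581 \left(25592 + \frac{1}{2} \cdot \frac{1}{147} \cdot 1175\right) + 88212} = \frac{1}{- 53581 \left(25592 + \frac{1175}{294}\right) + 88212} = \frac{1}{\left(-53581\right) \frac{7525223}{294} + 88212} = \frac{1}{- \frac{403208973563}{294} + 88212} = \frac{1}{- \frac{403183039235}{294}} = - \frac{294}{403183039235}$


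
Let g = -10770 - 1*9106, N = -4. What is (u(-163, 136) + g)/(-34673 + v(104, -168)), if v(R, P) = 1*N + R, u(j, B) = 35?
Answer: 19841/34573 ≈ 0.57389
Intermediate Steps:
v(R, P) = -4 + R (v(R, P) = 1*(-4) + R = -4 + R)
g = -19876 (g = -10770 - 9106 = -19876)
(u(-163, 136) + g)/(-34673 + v(104, -168)) = (35 - 19876)/(-34673 + (-4 + 104)) = -19841/(-34673 + 100) = -19841/(-34573) = -19841*(-1/34573) = 19841/34573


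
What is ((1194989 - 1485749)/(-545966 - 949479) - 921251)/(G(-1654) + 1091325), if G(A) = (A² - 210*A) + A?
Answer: -275535982187/1248016745703 ≈ -0.22078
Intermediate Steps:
G(A) = A² - 209*A
((1194989 - 1485749)/(-545966 - 949479) - 921251)/(G(-1654) + 1091325) = ((1194989 - 1485749)/(-545966 - 949479) - 921251)/(-1654*(-209 - 1654) + 1091325) = (-290760/(-1495445) - 921251)/(-1654*(-1863) + 1091325) = (-290760*(-1/1495445) - 921251)/(3081402 + 1091325) = (58152/299089 - 921251)/4172727 = -275535982187/299089*1/4172727 = -275535982187/1248016745703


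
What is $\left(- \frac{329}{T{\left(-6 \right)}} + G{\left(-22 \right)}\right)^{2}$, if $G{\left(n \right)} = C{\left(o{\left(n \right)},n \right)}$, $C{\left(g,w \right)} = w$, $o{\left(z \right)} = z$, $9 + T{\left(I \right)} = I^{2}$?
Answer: $\frac{851929}{729} \approx 1168.6$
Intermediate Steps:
$T{\left(I \right)} = -9 + I^{2}$
$G{\left(n \right)} = n$
$\left(- \frac{329}{T{\left(-6 \right)}} + G{\left(-22 \right)}\right)^{2} = \left(- \frac{329}{-9 + \left(-6\right)^{2}} - 22\right)^{2} = \left(- \frac{329}{-9 + 36} - 22\right)^{2} = \left(- \frac{329}{27} - 22\right)^{2} = \left(- \frac{923}{27}\right)^{2} = \frac{851929}{729}$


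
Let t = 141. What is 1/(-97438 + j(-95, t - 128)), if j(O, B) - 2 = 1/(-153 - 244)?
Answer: -397/38682093 ≈ -1.0263e-5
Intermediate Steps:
j(O, B) = 793/397 (j(O, B) = 2 + 1/(-153 - 244) = 2 + 1/(-397) = 2 - 1/397 = 793/397)
1/(-97438 + j(-95, t - 128)) = 1/(-97438 + 793/397) = 1/(-38682093/397) = -397/38682093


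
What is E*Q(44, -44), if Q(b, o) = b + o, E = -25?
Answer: 0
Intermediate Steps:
E*Q(44, -44) = -25*(44 - 44) = -25*0 = 0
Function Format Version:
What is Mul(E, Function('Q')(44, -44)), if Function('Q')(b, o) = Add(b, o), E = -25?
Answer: 0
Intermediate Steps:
Mul(E, Function('Q')(44, -44)) = Mul(-25, Add(44, -44)) = Mul(-25, 0) = 0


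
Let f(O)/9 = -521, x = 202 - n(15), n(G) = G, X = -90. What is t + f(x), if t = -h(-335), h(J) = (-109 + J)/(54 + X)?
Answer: -14104/3 ≈ -4701.3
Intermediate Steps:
h(J) = 109/36 - J/36 (h(J) = (-109 + J)/(54 - 90) = (-109 + J)/(-36) = (-109 + J)*(-1/36) = 109/36 - J/36)
x = 187 (x = 202 - 1*15 = 202 - 15 = 187)
f(O) = -4689 (f(O) = 9*(-521) = -4689)
t = -37/3 (t = -(109/36 - 1/36*(-335)) = -(109/36 + 335/36) = -1*37/3 = -37/3 ≈ -12.333)
t + f(x) = -37/3 - 4689 = -14104/3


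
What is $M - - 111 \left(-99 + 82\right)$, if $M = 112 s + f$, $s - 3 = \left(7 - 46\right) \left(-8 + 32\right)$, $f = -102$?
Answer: $-106485$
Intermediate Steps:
$s = -933$ ($s = 3 + \left(7 - 46\right) \left(-8 + 32\right) = 3 - 936 = -933$)
$M = -104598$ ($M = 112 \left(-933\right) - 102 = -104496 - 102 = -104598$)
$M - - 111 \left(-99 + 82\right) = -104598 - - 111 \left(-99 + 82\right) = -104598 - \left(-111\right) \left(-17\right) = -104598 - 1887 = -106485$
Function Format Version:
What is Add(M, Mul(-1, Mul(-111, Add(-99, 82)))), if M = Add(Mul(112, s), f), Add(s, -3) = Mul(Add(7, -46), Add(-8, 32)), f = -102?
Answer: -106485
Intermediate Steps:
s = -933 (s = Add(3, Mul(Add(7, -46), Add(-8, 32))) = Add(3, Mul(-39, 24)) = Add(3, -936) = -933)
M = -104598 (M = Add(Mul(112, -933), -102) = Add(-104496, -102) = -104598)
Add(M, Mul(-1, Mul(-111, Add(-99, 82)))) = Add(-104598, Mul(-1, Mul(-111, Add(-99, 82)))) = Add(-104598, Mul(-1, Mul(-111, -17))) = Add(-104598, Mul(-1, 1887)) = Add(-104598, -1887) = -106485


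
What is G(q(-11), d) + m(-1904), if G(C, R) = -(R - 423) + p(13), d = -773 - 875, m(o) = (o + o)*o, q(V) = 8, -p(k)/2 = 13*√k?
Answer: 7252503 - 26*√13 ≈ 7.2524e+6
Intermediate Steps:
p(k) = -26*√k
m(o) = 2*o² (m(o) = (2*o)*o = 2*o²)
d = -1648
G(C, R) = 423 - R - 26*√13 (G(C, R) = -(R - 423) - 26*√13 = -(-423 + R) - 26*√13 = (423 - R) - 26*√13 = 423 - R - 26*√13)
G(q(-11), d) + m(-1904) = (423 - 1*(-1648) - 26*√13) + 2*(-1904)² = (423 + 1648 - 26*√13) + 2*3625216 = (2071 - 26*√13) + 7250432 = 7252503 - 26*√13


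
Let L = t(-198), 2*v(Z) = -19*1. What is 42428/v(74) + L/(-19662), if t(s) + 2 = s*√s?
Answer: -834219317/186789 + 99*I*√22/3277 ≈ -4466.1 + 0.1417*I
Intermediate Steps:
v(Z) = -19/2 (v(Z) = (-19*1)/2 = (½)*(-19) = -19/2)
t(s) = -2 + s^(3/2) (t(s) = -2 + s*√s = -2 + s^(3/2))
L = -2 - 594*I*√22 (L = -2 + (-198)^(3/2) = -2 - 594*I*√22 ≈ -2.0 - 2786.1*I)
42428/v(74) + L/(-19662) = 42428/(-19/2) + (-2 - 594*I*√22)/(-19662) = 42428*(-2/19) + (-2 - 594*I*√22)*(-1/19662) = -84856/19 + (1/9831 + 99*I*√22/3277) = -834219317/186789 + 99*I*√22/3277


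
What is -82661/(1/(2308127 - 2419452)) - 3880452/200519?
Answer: 1845223121512723/200519 ≈ 9.2022e+9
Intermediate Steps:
-82661/(1/(2308127 - 2419452)) - 3880452/200519 = -82661/(1/(-111325)) - 3880452*1/200519 = -82661/(-1/111325) - 3880452/200519 = -82661*(-111325) - 3880452/200519 = 9202235825 - 3880452/200519 = 1845223121512723/200519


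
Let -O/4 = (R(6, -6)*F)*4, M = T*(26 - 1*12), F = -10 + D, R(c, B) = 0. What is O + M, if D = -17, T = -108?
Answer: -1512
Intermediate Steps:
F = -27 (F = -10 - 17 = -27)
M = -1512 (M = -108*(26 - 1*12) = -108*(26 - 12) = -108*14 = -1512)
O = 0 (O = -4*0*(-27)*4 = -0*4 = -4*0 = 0)
O + M = 0 - 1512 = -1512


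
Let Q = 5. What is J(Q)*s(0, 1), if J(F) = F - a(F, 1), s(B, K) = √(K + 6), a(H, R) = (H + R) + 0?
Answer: -√7 ≈ -2.6458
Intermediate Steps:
a(H, R) = H + R
s(B, K) = √(6 + K)
J(F) = -1 (J(F) = F - (F + 1) = F - (1 + F) = F + (-1 - F) = -1)
J(Q)*s(0, 1) = -√(6 + 1) = -√7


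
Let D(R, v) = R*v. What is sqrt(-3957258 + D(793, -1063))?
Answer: 19*I*sqrt(13297) ≈ 2190.9*I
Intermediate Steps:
sqrt(-3957258 + D(793, -1063)) = sqrt(-3957258 + 793*(-1063)) = sqrt(-3957258 - 842959) = sqrt(-4800217) = 19*I*sqrt(13297)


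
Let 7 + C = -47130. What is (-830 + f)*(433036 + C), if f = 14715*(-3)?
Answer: -17355807525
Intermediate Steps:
f = -44145
C = -47137 (C = -7 - 47130 = -47137)
(-830 + f)*(433036 + C) = (-830 - 44145)*(433036 - 47137) = -44975*385899 = -17355807525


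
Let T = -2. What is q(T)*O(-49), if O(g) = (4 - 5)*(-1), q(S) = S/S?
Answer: 1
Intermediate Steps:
q(S) = 1
O(g) = 1 (O(g) = -1*(-1) = 1)
q(T)*O(-49) = 1*1 = 1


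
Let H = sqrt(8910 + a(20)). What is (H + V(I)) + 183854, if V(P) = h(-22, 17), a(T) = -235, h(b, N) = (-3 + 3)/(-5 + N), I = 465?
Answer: 183854 + 5*sqrt(347) ≈ 1.8395e+5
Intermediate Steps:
h(b, N) = 0 (h(b, N) = 0/(-5 + N) = 0)
V(P) = 0
H = 5*sqrt(347) (H = sqrt(8910 - 235) = sqrt(8675) = 5*sqrt(347) ≈ 93.140)
(H + V(I)) + 183854 = (5*sqrt(347) + 0) + 183854 = 5*sqrt(347) + 183854 = 183854 + 5*sqrt(347)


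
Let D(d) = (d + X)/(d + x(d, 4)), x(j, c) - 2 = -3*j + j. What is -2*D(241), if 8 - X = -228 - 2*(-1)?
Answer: 950/239 ≈ 3.9749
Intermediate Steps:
X = 234 (X = 8 - (-228 - 2*(-1)) = 8 - (-228 + 2) = 8 - 1*(-226) = 8 + 226 = 234)
x(j, c) = 2 - 2*j (x(j, c) = 2 + (-3*j + j) = 2 - 2*j)
D(d) = (234 + d)/(2 - d) (D(d) = (d + 234)/(d + (2 - 2*d)) = (234 + d)/(2 - d))
-2*D(241) = -2*(234 + 241)/(2 - 1*241) = -2*475/(2 - 241) = -2*475/(-239) = -(-2)*475/239 = -2*(-475/239) = 950/239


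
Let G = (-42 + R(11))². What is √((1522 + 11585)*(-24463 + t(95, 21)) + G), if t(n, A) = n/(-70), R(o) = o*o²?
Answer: I*√62522590382/14 ≈ 17860.0*I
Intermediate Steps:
R(o) = o³
t(n, A) = -n/70 (t(n, A) = n*(-1/70) = -n/70)
G = 1661521 (G = (-42 + 11³)² = (-42 + 1331)² = 1289² = 1661521)
√((1522 + 11585)*(-24463 + t(95, 21)) + G) = √((1522 + 11585)*(-24463 - 1/70*95) + 1661521) = √(13107*(-24463 - 19/14) + 1661521) = √(13107*(-342501/14) + 1661521) = √(-4489160607/14 + 1661521) = √(-4465899313/14) = I*√62522590382/14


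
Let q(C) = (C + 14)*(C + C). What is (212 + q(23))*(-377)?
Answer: -721578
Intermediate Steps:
q(C) = 2*C*(14 + C) (q(C) = (14 + C)*(2*C) = 2*C*(14 + C))
(212 + q(23))*(-377) = (212 + 2*23*(14 + 23))*(-377) = (212 + 2*23*37)*(-377) = (212 + 1702)*(-377) = 1914*(-377) = -721578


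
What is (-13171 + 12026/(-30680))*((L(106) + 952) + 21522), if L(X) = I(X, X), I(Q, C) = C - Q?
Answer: -2270426332261/7670 ≈ -2.9601e+8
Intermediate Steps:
L(X) = 0 (L(X) = X - X = 0)
(-13171 + 12026/(-30680))*((L(106) + 952) + 21522) = (-13171 + 12026/(-30680))*((0 + 952) + 21522) = (-13171 + 12026*(-1/30680))*(952 + 21522) = (-13171 - 6013/15340)*22474 = -202049153/15340*22474 = -2270426332261/7670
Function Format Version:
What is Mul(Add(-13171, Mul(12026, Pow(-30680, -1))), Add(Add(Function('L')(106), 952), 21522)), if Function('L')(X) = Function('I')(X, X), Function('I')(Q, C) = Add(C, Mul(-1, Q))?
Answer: Rational(-2270426332261, 7670) ≈ -2.9601e+8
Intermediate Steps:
Function('L')(X) = 0 (Function('L')(X) = Add(X, Mul(-1, X)) = 0)
Mul(Add(-13171, Mul(12026, Pow(-30680, -1))), Add(Add(Function('L')(106), 952), 21522)) = Mul(Add(-13171, Mul(12026, Pow(-30680, -1))), Add(Add(0, 952), 21522)) = Mul(Add(-13171, Mul(12026, Rational(-1, 30680))), Add(952, 21522)) = Mul(Add(-13171, Rational(-6013, 15340)), 22474) = Mul(Rational(-202049153, 15340), 22474) = Rational(-2270426332261, 7670)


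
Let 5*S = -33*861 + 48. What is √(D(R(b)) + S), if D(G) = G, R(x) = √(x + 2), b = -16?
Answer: √(-5673 + I*√14) ≈ 0.0248 + 75.319*I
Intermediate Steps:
R(x) = √(2 + x)
S = -5673 (S = (-33*861 + 48)/5 = (-28413 + 48)/5 = (⅕)*(-28365) = -5673)
√(D(R(b)) + S) = √(√(2 - 16) - 5673) = √(√(-14) - 5673) = √(I*√14 - 5673) = √(-5673 + I*√14)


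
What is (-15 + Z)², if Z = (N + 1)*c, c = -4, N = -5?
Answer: 1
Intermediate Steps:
Z = 16 (Z = (-5 + 1)*(-4) = -4*(-4) = 16)
(-15 + Z)² = (-15 + 16)² = 1² = 1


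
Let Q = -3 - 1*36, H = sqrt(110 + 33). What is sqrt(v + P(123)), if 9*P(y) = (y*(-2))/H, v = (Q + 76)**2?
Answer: sqrt(251952129 - 35178*sqrt(143))/429 ≈ 36.969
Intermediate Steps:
H = sqrt(143) ≈ 11.958
Q = -39 (Q = -3 - 36 = -39)
v = 1369 (v = (-39 + 76)**2 = 37**2 = 1369)
P(y) = -2*y*sqrt(143)/1287 (P(y) = ((y*(-2))/(sqrt(143)))/9 = ((-2*y)*(sqrt(143)/143))/9 = (-2*y*sqrt(143)/143)/9 = -2*y*sqrt(143)/1287)
sqrt(v + P(123)) = sqrt(1369 - 2/1287*123*sqrt(143)) = sqrt(1369 - 82*sqrt(143)/429)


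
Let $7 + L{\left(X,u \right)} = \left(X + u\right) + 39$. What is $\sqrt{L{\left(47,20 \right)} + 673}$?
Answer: $2 \sqrt{193} \approx 27.785$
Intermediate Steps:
$L{\left(X,u \right)} = 32 + X + u$ ($L{\left(X,u \right)} = -7 + \left(\left(X + u\right) + 39\right) = -7 + \left(39 + X + u\right) = 32 + X + u$)
$\sqrt{L{\left(47,20 \right)} + 673} = \sqrt{\left(32 + 47 + 20\right) + 673} = \sqrt{99 + 673} = \sqrt{772} = 2 \sqrt{193}$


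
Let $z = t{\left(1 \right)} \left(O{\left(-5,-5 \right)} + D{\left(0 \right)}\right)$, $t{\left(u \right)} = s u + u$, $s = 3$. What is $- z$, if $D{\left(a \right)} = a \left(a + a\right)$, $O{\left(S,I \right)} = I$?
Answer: $20$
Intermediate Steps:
$D{\left(a \right)} = 2 a^{2}$ ($D{\left(a \right)} = a 2 a = 2 a^{2}$)
$t{\left(u \right)} = 4 u$ ($t{\left(u \right)} = 3 u + u = 4 u$)
$z = -20$ ($z = 4 \cdot 1 \left(-5 + 2 \cdot 0^{2}\right) = 4 \left(-5 + 2 \cdot 0\right) = 4 \left(-5 + 0\right) = 4 \left(-5\right) = -20$)
$- z = \left(-1\right) \left(-20\right) = 20$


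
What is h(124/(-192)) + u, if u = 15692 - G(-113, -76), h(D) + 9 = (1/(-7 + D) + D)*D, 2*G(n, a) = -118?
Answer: 13311355567/845568 ≈ 15743.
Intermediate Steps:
G(n, a) = -59 (G(n, a) = (½)*(-118) = -59)
h(D) = -9 + D*(D + 1/(-7 + D)) (h(D) = -9 + (1/(-7 + D) + D)*D = -9 + (D + 1/(-7 + D))*D = -9 + D*(D + 1/(-7 + D)))
u = 15751 (u = 15692 - 1*(-59) = 15692 + 59 = 15751)
h(124/(-192)) + u = (63 + (124/(-192))³ - 992/(-192) - 7*(124/(-192))²)/(-7 + 124/(-192)) + 15751 = (63 + (124*(-1/192))³ - 992*(-1)/192 - 7*(124*(-1/192))²)/(-7 + 124*(-1/192)) + 15751 = (63 + (-31/48)³ - 8*(-31/48) - 7*(-31/48)²)/(-7 - 31/48) + 15751 = (63 - 29791/110592 + 31/6 - 7*961/2304)/(-367/48) + 15751 = -48*(63 - 29791/110592 + 31/6 - 6727/2304)/367 + 15751 = -48/367*7186001/110592 + 15751 = -7186001/845568 + 15751 = 13311355567/845568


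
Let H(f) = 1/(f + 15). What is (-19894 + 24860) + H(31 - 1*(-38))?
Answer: 417145/84 ≈ 4966.0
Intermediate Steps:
H(f) = 1/(15 + f)
(-19894 + 24860) + H(31 - 1*(-38)) = (-19894 + 24860) + 1/(15 + (31 - 1*(-38))) = 4966 + 1/(15 + (31 + 38)) = 4966 + 1/(15 + 69) = 4966 + 1/84 = 417145/84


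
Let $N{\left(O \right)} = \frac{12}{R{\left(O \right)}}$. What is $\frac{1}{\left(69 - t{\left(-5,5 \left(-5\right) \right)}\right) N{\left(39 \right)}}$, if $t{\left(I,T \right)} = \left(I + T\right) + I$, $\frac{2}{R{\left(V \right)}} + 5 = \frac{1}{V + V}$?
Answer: $- \frac{1}{3112} \approx -0.00032134$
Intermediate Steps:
$R{\left(V \right)} = \frac{2}{-5 + \frac{1}{2 V}}$ ($R{\left(V \right)} = \frac{2}{-5 + \frac{1}{V + V}} = \frac{2}{-5 + \frac{1}{2 V}}$)
$t{\left(I,T \right)} = T + 2 I$
$N{\left(O \right)} = - \frac{3 \left(-1 + 10 O\right)}{O}$ ($N{\left(O \right)} = \frac{12}{\left(-4\right) O \frac{1}{-1 + 10 O}} = 12 \left(- \frac{-1 + 10 O}{4 O}\right) = - \frac{3 \left(-1 + 10 O\right)}{O}$)
$\frac{1}{\left(69 - t{\left(-5,5 \left(-5\right) \right)}\right) N{\left(39 \right)}} = \frac{1}{\left(69 - \left(5 \left(-5\right) + 2 \left(-5\right)\right)\right) \left(-30 + \frac{3}{39}\right)} = \frac{1}{\left(69 - \left(-25 - 10\right)\right) \left(-30 + 3 \cdot \frac{1}{39}\right)} = \frac{1}{\left(69 - -35\right) \left(-30 + \frac{1}{13}\right)} = \frac{1}{\left(69 + 35\right) \left(- \frac{389}{13}\right)} = \frac{1}{104 \left(- \frac{389}{13}\right)} = \frac{1}{-3112} = - \frac{1}{3112}$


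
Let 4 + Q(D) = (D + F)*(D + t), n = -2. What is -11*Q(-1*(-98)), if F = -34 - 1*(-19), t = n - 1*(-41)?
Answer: -125037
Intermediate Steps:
t = 39 (t = -2 - 1*(-41) = -2 + 41 = 39)
F = -15 (F = -34 + 19 = -15)
Q(D) = -4 + (-15 + D)*(39 + D) (Q(D) = -4 + (D - 15)*(D + 39) = -4 + (-15 + D)*(39 + D))
-11*Q(-1*(-98)) = -11*(-589 + (-1*(-98))**2 + 24*(-1*(-98))) = -11*(-589 + 98**2 + 24*98) = -11*(-589 + 9604 + 2352) = -11*11367 = -125037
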